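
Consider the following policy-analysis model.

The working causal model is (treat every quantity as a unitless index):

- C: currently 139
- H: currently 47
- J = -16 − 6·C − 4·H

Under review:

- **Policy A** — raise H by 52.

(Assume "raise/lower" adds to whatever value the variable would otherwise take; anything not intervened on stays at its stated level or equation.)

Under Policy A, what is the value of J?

Policy A (H + 52):
  C = 139
  H = 47 + 52 = 99
  J = -16 − 6·139 − 4·99 = -1246

-1246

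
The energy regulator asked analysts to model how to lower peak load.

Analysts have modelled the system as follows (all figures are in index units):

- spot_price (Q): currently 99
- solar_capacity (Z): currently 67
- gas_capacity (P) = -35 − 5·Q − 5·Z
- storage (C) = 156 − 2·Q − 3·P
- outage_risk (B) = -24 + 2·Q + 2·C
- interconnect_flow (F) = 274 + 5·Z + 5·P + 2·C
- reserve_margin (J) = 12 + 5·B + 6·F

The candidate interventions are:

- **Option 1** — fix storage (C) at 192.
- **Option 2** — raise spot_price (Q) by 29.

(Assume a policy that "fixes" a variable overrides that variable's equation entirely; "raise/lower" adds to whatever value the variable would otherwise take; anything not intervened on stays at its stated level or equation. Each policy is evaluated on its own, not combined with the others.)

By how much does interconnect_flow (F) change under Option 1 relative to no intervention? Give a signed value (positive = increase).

-4722

Baseline:
  Q = 99
  Z = 67
  P = -35 − 5·99 − 5·67 = -865
  C = 156 − 2·99 − 3·(-865) = 2553
  F = 274 + 5·67 + 5·(-865) + 2·2553 = 1390
Option 1 (C := 192):
  Q = 99
  Z = 67
  P = -35 − 5·99 − 5·67 = -865
  C = 192
  F = 274 + 5·67 + 5·(-865) + 2·192 = -3332
Change in F: -3332 − 1390 = -4722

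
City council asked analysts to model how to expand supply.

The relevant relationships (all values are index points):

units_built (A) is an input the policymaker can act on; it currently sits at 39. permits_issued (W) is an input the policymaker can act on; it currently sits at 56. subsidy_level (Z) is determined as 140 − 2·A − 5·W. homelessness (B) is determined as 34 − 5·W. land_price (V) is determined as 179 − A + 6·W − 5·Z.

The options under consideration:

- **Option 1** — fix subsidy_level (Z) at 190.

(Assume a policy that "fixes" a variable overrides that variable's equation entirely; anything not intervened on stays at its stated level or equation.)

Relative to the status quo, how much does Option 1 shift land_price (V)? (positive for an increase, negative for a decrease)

Baseline:
  A = 39
  W = 56
  Z = 140 − 2·39 − 5·56 = -218
  V = 179 − 39 + 6·56 − 5·(-218) = 1566
Option 1 (Z := 190):
  A = 39
  W = 56
  Z = 190
  V = 179 − 39 + 6·56 − 5·190 = -474
Change in V: -474 − 1566 = -2040

-2040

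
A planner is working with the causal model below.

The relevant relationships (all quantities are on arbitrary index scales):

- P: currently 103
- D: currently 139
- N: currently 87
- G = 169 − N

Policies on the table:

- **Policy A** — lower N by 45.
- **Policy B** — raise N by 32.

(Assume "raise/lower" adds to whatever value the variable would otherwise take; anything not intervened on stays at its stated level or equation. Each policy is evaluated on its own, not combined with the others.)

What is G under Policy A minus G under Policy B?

Policy A (N − 45):
  N = 87 − 45 = 42
  G = 169 − 42 = 127
Policy B (N + 32):
  N = 87 + 32 = 119
  G = 169 − 119 = 50
G: 127 − 50 = 77

77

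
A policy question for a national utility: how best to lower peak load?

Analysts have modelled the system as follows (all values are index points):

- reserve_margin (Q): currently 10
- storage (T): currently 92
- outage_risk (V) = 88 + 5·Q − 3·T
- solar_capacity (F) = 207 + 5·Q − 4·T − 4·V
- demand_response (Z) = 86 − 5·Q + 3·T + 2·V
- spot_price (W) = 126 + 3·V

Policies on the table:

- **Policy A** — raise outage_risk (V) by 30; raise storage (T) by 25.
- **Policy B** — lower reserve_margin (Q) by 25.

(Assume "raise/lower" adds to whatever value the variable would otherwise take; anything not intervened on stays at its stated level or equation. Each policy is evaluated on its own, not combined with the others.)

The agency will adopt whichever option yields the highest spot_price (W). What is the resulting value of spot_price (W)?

Policy A (V + 30, T + 25):
  Q = 10
  T = 92 + 25 = 117
  V = 88 + 5·10 − 3·117 (+30 from intervention) = -183
  W = 126 + 3·(-183) = -423
Policy B (Q − 25):
  Q = 10 − 25 = -15
  T = 92
  V = 88 + 5·(-15) − 3·92 = -263
  W = 126 + 3·(-263) = -663
Comparing — Policy A: W=-423, Policy B: W=-663. Highest is -423 (Policy A).

-423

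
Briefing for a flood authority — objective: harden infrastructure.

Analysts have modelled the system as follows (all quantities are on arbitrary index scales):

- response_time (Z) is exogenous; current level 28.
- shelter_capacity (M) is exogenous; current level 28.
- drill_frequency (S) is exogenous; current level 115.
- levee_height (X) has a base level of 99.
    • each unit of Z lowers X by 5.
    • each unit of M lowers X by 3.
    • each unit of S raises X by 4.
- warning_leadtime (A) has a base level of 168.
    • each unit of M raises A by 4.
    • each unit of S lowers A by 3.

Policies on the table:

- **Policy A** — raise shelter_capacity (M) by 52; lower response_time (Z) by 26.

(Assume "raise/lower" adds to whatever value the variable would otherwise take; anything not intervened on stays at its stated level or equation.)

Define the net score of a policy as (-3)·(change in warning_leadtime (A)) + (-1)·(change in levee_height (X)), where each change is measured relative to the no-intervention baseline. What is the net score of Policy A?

-598

Baseline:
  Z = 28
  M = 28
  S = 115
  X = 99 − 5·28 − 3·28 + 4·115 = 335
  A = 168 + 4·28 − 3·115 = -65
Policy A (M + 52, Z − 26):
  Z = 28 − 26 = 2
  M = 28 + 52 = 80
  S = 115
  X = 99 − 5·2 − 3·80 + 4·115 = 309
  A = 168 + 4·80 − 3·115 = 143
ΔA = 143 − (-65) = 208; ΔX = 309 − 335 = -26
Score = (-3)·208 + (-1)·(-26) = -598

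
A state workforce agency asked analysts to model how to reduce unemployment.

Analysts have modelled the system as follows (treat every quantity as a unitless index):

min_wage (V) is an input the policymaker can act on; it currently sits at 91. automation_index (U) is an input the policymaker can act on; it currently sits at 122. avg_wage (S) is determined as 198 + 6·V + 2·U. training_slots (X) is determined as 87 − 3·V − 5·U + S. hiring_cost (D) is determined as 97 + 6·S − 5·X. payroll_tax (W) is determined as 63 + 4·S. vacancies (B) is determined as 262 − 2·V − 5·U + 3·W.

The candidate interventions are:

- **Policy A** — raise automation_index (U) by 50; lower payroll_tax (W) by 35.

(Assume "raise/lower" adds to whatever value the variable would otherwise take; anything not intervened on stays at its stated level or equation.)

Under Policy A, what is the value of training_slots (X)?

42

Policy A (U + 50, W − 35):
  V = 91
  U = 122 + 50 = 172
  S = 198 + 6·91 + 2·172 = 1088
  X = 87 − 3·91 − 5·172 + 1088 = 42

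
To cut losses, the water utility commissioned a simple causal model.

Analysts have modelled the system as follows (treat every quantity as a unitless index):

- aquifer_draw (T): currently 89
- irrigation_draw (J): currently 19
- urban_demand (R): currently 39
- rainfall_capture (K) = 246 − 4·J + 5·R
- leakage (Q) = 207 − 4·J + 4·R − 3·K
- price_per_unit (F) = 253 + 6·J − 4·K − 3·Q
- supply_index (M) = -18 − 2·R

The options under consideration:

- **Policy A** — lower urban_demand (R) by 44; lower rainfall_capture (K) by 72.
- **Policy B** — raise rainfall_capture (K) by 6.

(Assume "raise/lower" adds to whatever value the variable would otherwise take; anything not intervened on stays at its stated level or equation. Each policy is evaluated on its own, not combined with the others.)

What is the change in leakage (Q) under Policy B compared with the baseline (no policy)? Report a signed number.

Baseline:
  J = 19
  R = 39
  K = 246 − 4·19 + 5·39 = 365
  Q = 207 − 4·19 + 4·39 − 3·365 = -808
Policy B (K + 6):
  J = 19
  R = 39
  K = 246 − 4·19 + 5·39 (+6 from intervention) = 371
  Q = 207 − 4·19 + 4·39 − 3·371 = -826
Change in Q: -826 − (-808) = -18

-18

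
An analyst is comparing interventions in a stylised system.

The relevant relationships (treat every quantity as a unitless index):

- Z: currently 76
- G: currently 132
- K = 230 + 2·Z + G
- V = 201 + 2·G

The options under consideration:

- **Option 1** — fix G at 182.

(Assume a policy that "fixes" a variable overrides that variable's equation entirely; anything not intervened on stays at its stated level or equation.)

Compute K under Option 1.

564

Option 1 (G := 182):
  Z = 76
  G = 182
  K = 230 + 2·76 + 182 = 564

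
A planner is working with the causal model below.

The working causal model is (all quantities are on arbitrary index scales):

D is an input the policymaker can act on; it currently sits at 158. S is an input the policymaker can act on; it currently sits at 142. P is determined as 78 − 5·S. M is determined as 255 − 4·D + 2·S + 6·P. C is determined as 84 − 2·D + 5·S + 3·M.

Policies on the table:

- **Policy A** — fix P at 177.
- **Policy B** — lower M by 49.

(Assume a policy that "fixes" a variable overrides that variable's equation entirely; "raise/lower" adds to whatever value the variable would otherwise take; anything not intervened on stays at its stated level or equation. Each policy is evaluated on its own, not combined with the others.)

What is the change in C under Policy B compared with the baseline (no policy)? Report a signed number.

-147

Baseline:
  D = 158
  S = 142
  P = 78 − 5·142 = -632
  M = 255 − 4·158 + 2·142 + 6·(-632) = -3885
  C = 84 − 2·158 + 5·142 + 3·(-3885) = -11177
Policy B (M − 49):
  D = 158
  S = 142
  P = 78 − 5·142 = -632
  M = 255 − 4·158 + 2·142 + 6·(-632) (−49 from intervention) = -3934
  C = 84 − 2·158 + 5·142 + 3·(-3934) = -11324
Change in C: -11324 − (-11177) = -147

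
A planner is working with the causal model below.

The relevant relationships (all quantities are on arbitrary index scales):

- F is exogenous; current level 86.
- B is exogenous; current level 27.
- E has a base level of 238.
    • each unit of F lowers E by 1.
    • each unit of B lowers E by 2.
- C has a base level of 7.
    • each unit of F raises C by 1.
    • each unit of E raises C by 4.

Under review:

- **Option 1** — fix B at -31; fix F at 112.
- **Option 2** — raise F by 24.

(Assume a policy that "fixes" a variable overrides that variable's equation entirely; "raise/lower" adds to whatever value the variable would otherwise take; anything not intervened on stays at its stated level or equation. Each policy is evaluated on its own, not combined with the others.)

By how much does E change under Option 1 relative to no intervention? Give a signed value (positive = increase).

90

Baseline:
  F = 86
  B = 27
  E = 238 − 86 − 2·27 = 98
Option 1 (B := -31, F := 112):
  F = 112
  B = -31
  E = 238 − 112 − 2·(-31) = 188
Change in E: 188 − 98 = 90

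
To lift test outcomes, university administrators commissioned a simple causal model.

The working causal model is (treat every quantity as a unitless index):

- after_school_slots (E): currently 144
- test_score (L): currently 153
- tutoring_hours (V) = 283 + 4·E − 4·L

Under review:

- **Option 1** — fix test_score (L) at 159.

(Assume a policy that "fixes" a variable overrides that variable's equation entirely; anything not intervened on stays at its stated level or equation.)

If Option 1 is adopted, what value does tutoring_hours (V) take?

223

Option 1 (L := 159):
  E = 144
  L = 159
  V = 283 + 4·144 − 4·159 = 223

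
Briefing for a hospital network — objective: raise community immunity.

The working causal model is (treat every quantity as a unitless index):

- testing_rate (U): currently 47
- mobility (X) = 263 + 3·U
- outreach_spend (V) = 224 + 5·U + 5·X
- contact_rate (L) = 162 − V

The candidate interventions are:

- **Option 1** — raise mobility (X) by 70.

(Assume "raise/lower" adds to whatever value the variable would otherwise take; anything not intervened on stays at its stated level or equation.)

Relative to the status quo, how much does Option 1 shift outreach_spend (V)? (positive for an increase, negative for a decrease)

Baseline:
  U = 47
  X = 263 + 3·47 = 404
  V = 224 + 5·47 + 5·404 = 2479
Option 1 (X + 70):
  U = 47
  X = 263 + 3·47 (+70 from intervention) = 474
  V = 224 + 5·47 + 5·474 = 2829
Change in V: 2829 − 2479 = 350

350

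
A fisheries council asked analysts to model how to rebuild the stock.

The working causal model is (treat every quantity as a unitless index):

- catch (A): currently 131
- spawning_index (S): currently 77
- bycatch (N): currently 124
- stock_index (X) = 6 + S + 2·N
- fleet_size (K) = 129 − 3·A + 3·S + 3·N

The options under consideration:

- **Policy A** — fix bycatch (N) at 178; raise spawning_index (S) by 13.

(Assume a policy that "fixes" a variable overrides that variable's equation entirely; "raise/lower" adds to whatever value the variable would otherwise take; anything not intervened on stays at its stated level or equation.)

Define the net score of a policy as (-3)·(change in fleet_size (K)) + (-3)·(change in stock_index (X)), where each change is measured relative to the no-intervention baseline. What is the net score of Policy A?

Baseline:
  A = 131
  S = 77
  N = 124
  X = 6 + 77 + 2·124 = 331
  K = 129 − 3·131 + 3·77 + 3·124 = 339
Policy A (N := 178, S + 13):
  A = 131
  S = 77 + 13 = 90
  N = 178
  X = 6 + 90 + 2·178 = 452
  K = 129 − 3·131 + 3·90 + 3·178 = 540
ΔK = 540 − 339 = 201; ΔX = 452 − 331 = 121
Score = (-3)·201 + (-3)·121 = -966

-966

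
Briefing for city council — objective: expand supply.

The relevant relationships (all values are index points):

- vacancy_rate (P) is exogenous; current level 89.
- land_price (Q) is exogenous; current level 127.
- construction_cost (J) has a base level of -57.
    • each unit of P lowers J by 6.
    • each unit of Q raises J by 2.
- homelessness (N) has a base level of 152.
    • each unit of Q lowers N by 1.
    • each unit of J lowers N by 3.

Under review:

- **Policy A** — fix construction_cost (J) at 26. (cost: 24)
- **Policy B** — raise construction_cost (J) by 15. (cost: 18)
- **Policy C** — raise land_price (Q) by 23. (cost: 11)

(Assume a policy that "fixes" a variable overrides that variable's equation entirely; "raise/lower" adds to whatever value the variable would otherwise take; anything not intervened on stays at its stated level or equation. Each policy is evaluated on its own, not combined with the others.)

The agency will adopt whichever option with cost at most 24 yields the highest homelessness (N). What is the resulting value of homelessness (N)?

Policy A (J := 26):
  P = 89
  Q = 127
  J = 26
  N = 152 − 127 − 3·26 = -53
Policy B (J + 15):
  P = 89
  Q = 127
  J = -57 − 6·89 + 2·127 (+15 from intervention) = -322
  N = 152 − 127 − 3·(-322) = 991
Policy C (Q + 23):
  P = 89
  Q = 127 + 23 = 150
  J = -57 − 6·89 + 2·150 = -291
  N = 152 − 150 − 3·(-291) = 875
Comparing — Policy A: N=-53, Policy B: N=991, Policy C: N=875. Highest is 991 (Policy B).

991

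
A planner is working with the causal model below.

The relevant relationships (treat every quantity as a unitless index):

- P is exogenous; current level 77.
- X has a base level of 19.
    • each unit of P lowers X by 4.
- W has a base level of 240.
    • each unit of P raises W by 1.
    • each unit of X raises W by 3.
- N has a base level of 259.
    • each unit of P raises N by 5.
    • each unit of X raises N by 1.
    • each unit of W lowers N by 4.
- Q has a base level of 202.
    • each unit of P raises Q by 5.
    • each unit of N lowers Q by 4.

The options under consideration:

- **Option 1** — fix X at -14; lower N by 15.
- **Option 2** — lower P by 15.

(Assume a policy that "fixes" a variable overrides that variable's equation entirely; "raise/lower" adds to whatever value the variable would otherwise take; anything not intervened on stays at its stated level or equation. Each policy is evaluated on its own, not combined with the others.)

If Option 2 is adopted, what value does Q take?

-7008

Option 2 (P − 15):
  P = 77 − 15 = 62
  X = 19 − 4·62 = -229
  W = 240 + 62 + 3·(-229) = -385
  N = 259 + 5·62 + (-229) − 4·(-385) = 1880
  Q = 202 + 5·62 − 4·1880 = -7008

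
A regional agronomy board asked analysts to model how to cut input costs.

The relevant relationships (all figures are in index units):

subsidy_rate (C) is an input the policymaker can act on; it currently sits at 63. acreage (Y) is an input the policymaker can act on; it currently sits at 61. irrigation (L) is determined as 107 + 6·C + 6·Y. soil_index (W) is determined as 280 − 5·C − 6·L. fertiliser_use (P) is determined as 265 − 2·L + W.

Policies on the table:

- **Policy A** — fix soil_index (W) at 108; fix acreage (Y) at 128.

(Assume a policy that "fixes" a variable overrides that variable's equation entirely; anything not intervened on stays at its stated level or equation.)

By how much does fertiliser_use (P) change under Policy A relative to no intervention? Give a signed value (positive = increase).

4445

Baseline:
  C = 63
  Y = 61
  L = 107 + 6·63 + 6·61 = 851
  W = 280 − 5·63 − 6·851 = -5141
  P = 265 − 2·851 + (-5141) = -6578
Policy A (W := 108, Y := 128):
  C = 63
  Y = 128
  L = 107 + 6·63 + 6·128 = 1253
  W = 108
  P = 265 − 2·1253 + 108 = -2133
Change in P: -2133 − (-6578) = 4445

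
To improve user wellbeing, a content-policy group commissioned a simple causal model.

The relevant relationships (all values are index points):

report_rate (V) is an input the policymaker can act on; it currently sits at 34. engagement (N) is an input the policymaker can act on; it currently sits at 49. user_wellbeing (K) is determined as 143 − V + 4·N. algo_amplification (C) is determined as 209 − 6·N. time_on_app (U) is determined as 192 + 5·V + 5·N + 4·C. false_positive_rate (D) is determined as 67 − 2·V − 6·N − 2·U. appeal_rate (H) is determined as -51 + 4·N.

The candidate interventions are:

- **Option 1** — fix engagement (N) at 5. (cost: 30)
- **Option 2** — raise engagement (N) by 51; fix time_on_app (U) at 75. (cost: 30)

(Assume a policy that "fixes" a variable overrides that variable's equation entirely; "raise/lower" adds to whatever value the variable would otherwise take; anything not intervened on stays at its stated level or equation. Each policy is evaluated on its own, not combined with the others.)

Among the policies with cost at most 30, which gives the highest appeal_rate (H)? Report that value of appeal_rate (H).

Option 1 (N := 5):
  N = 5
  H = -51 + 4·5 = -31
Option 2 (N + 51, U := 75):
  N = 49 + 51 = 100
  H = -51 + 4·100 = 349
Comparing — Option 1: H=-31, Option 2: H=349. Highest is 349 (Option 2).

349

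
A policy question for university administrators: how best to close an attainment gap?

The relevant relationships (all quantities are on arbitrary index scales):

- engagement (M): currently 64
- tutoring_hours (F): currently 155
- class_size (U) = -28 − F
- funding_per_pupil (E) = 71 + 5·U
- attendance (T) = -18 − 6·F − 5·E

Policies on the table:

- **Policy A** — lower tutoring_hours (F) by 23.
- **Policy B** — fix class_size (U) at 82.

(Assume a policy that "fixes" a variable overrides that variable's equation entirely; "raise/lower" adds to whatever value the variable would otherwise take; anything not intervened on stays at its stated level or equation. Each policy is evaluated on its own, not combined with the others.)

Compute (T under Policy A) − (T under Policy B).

6188

Policy A (F − 23):
  F = 155 − 23 = 132
  U = -28 − 132 = -160
  E = 71 + 5·(-160) = -729
  T = -18 − 6·132 − 5·(-729) = 2835
Policy B (U := 82):
  F = 155
  U = 82
  E = 71 + 5·82 = 481
  T = -18 − 6·155 − 5·481 = -3353
T: 2835 − (-3353) = 6188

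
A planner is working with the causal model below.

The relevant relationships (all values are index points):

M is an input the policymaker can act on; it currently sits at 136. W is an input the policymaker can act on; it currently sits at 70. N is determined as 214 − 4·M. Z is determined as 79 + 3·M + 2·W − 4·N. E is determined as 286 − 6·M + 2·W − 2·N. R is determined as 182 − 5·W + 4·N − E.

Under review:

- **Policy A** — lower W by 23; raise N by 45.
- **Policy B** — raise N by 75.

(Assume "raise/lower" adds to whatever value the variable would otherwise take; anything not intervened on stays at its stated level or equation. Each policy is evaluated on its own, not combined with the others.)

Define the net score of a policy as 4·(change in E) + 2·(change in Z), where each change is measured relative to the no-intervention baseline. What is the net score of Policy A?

-996

Baseline:
  M = 136
  W = 70
  N = 214 − 4·136 = -330
  Z = 79 + 3·136 + 2·70 − 4·(-330) = 1947
  E = 286 − 6·136 + 2·70 − 2·(-330) = 270
Policy A (W − 23, N + 45):
  M = 136
  W = 70 − 23 = 47
  N = 214 − 4·136 (+45 from intervention) = -285
  Z = 79 + 3·136 + 2·47 − 4·(-285) = 1721
  E = 286 − 6·136 + 2·47 − 2·(-285) = 134
ΔE = 134 − 270 = -136; ΔZ = 1721 − 1947 = -226
Score = 4·(-136) + 2·(-226) = -996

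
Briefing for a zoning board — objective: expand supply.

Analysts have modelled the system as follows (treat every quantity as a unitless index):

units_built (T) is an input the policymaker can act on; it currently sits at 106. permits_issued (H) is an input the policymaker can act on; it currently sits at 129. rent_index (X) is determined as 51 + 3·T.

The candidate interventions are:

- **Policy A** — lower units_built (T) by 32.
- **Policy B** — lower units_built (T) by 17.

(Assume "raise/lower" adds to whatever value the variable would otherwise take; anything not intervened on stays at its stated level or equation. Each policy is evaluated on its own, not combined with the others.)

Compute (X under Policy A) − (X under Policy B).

-45

Policy A (T − 32):
  T = 106 − 32 = 74
  X = 51 + 3·74 = 273
Policy B (T − 17):
  T = 106 − 17 = 89
  X = 51 + 3·89 = 318
X: 273 − 318 = -45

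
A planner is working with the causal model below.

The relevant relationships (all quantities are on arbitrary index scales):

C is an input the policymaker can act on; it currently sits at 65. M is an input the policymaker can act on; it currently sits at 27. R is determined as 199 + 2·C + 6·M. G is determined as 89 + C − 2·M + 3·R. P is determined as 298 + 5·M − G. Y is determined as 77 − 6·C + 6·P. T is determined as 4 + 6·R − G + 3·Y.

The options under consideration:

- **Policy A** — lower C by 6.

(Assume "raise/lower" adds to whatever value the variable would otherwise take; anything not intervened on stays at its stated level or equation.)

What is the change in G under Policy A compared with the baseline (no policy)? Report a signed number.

-42

Baseline:
  C = 65
  M = 27
  R = 199 + 2·65 + 6·27 = 491
  G = 89 + 65 − 2·27 + 3·491 = 1573
Policy A (C − 6):
  C = 65 − 6 = 59
  M = 27
  R = 199 + 2·59 + 6·27 = 479
  G = 89 + 59 − 2·27 + 3·479 = 1531
Change in G: 1531 − 1573 = -42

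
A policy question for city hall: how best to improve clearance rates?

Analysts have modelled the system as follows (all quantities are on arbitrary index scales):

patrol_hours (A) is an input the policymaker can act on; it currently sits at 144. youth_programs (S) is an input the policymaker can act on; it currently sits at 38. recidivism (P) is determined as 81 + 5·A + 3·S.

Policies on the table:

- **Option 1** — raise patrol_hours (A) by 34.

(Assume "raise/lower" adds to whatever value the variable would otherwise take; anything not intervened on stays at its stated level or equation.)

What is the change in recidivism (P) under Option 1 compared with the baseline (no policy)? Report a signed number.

Baseline:
  A = 144
  S = 38
  P = 81 + 5·144 + 3·38 = 915
Option 1 (A + 34):
  A = 144 + 34 = 178
  S = 38
  P = 81 + 5·178 + 3·38 = 1085
Change in P: 1085 − 915 = 170

170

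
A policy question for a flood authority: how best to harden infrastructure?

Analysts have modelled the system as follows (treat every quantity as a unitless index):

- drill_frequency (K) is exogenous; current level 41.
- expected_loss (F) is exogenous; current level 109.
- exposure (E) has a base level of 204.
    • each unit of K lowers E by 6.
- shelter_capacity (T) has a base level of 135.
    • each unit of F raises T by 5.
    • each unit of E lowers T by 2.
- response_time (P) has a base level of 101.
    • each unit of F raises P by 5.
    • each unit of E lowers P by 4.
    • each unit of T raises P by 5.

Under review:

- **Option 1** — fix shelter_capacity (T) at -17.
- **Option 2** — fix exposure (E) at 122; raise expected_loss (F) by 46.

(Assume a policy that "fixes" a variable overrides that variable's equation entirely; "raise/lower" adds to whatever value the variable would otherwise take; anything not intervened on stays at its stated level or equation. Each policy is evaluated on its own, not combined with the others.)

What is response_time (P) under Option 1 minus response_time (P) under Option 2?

Option 1 (T := -17):
  K = 41
  F = 109
  E = 204 − 6·41 = -42
  T = -17
  P = 101 + 5·109 − 4·(-42) + 5·(-17) = 729
Option 2 (E := 122, F + 46):
  K = 41
  F = 109 + 46 = 155
  E = 122
  T = 135 + 5·155 − 2·122 = 666
  P = 101 + 5·155 − 4·122 + 5·666 = 3718
P: 729 − 3718 = -2989

-2989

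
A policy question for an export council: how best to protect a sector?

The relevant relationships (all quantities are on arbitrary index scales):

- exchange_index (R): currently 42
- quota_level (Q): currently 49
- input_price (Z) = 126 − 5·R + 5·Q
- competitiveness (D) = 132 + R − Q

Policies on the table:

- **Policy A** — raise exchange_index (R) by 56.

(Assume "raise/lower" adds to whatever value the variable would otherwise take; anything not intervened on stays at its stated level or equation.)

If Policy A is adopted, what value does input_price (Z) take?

Policy A (R + 56):
  R = 42 + 56 = 98
  Q = 49
  Z = 126 − 5·98 + 5·49 = -119

-119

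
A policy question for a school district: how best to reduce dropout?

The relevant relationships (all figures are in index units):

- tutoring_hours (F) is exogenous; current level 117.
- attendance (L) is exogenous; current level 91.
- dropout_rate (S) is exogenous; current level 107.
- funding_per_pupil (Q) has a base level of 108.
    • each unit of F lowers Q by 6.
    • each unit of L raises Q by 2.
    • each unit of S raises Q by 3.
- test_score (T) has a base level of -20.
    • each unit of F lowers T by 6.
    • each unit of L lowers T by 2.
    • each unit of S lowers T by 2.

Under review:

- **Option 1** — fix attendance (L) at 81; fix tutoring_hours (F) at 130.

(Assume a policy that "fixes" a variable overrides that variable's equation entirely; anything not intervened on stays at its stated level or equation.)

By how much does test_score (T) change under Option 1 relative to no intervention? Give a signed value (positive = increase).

Baseline:
  F = 117
  L = 91
  S = 107
  T = -20 − 6·117 − 2·91 − 2·107 = -1118
Option 1 (L := 81, F := 130):
  F = 130
  L = 81
  S = 107
  T = -20 − 6·130 − 2·81 − 2·107 = -1176
Change in T: -1176 − (-1118) = -58

-58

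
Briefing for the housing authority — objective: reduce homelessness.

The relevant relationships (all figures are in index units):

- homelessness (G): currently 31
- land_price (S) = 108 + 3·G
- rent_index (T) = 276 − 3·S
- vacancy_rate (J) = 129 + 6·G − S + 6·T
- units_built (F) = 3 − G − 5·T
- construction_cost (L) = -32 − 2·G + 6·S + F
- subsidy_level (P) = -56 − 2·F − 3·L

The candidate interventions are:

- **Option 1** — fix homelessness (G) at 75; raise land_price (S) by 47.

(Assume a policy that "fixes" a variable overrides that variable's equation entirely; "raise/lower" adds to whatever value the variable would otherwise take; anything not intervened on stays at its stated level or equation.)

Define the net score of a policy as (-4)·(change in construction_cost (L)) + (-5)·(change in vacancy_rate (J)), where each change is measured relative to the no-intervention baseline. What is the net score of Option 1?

1177

Baseline:
  G = 31
  S = 108 + 3·31 = 201
  T = 276 − 3·201 = -327
  J = 129 + 6·31 − 201 + 6·(-327) = -1848
  F = 3 − 31 − 5·(-327) = 1607
  L = -32 − 2·31 + 6·201 + 1607 = 2719
Option 1 (G := 75, S + 47):
  G = 75
  S = 108 + 3·75 (+47 from intervention) = 380
  T = 276 − 3·380 = -864
  J = 129 + 6·75 − 380 + 6·(-864) = -4985
  F = 3 − 75 − 5·(-864) = 4248
  L = -32 − 2·75 + 6·380 + 4248 = 6346
ΔL = 6346 − 2719 = 3627; ΔJ = -4985 − (-1848) = -3137
Score = (-4)·3627 + (-5)·(-3137) = 1177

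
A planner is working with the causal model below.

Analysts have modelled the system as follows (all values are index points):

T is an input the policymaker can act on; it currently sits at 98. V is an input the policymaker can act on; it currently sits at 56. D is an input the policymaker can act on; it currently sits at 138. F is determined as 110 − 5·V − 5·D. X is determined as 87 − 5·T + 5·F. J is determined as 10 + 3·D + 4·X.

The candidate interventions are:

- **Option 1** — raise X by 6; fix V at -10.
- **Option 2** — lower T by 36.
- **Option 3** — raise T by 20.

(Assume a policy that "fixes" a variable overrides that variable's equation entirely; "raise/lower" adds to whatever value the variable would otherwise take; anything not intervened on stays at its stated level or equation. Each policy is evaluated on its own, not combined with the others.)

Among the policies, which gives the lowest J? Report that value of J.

Option 1 (X + 6, V := -10):
  T = 98
  V = -10
  D = 138
  F = 110 − 5·(-10) − 5·138 = -530
  X = 87 − 5·98 + 5·(-530) (+6 from intervention) = -3047
  J = 10 + 3·138 + 4·(-3047) = -11764
Option 2 (T − 36):
  T = 98 − 36 = 62
  V = 56
  D = 138
  F = 110 − 5·56 − 5·138 = -860
  X = 87 − 5·62 + 5·(-860) = -4523
  J = 10 + 3·138 + 4·(-4523) = -17668
Option 3 (T + 20):
  T = 98 + 20 = 118
  V = 56
  D = 138
  F = 110 − 5·56 − 5·138 = -860
  X = 87 − 5·118 + 5·(-860) = -4803
  J = 10 + 3·138 + 4·(-4803) = -18788
Comparing — Option 1: J=-11764, Option 2: J=-17668, Option 3: J=-18788. Lowest is -18788 (Option 3).

-18788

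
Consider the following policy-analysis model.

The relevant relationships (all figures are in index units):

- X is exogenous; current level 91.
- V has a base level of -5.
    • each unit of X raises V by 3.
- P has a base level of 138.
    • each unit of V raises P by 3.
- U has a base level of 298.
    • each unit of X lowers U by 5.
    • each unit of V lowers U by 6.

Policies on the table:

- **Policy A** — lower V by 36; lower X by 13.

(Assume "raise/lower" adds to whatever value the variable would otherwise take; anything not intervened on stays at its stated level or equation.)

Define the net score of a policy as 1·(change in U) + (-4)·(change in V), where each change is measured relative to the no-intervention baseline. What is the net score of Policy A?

Baseline:
  X = 91
  V = -5 + 3·91 = 268
  U = 298 − 5·91 − 6·268 = -1765
Policy A (V − 36, X − 13):
  X = 91 − 13 = 78
  V = -5 + 3·78 (−36 from intervention) = 193
  U = 298 − 5·78 − 6·193 = -1250
ΔU = -1250 − (-1765) = 515; ΔV = 193 − 268 = -75
Score = 1·515 + (-4)·(-75) = 815

815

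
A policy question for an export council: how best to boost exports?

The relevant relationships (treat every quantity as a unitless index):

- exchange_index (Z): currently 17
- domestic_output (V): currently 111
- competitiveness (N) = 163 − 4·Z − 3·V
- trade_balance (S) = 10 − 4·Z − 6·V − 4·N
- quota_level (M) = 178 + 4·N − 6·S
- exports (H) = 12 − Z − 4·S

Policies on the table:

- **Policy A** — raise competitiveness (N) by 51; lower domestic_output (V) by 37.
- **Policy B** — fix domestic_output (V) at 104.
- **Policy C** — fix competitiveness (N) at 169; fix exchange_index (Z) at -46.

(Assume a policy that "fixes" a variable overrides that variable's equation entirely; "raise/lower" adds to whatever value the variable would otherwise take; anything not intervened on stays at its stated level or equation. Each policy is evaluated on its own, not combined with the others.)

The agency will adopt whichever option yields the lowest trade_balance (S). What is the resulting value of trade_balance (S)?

Policy A (N + 51, V − 37):
  Z = 17
  V = 111 − 37 = 74
  N = 163 − 4·17 − 3·74 (+51 from intervention) = -76
  S = 10 − 4·17 − 6·74 − 4·(-76) = -198
Policy B (V := 104):
  Z = 17
  V = 104
  N = 163 − 4·17 − 3·104 = -217
  S = 10 − 4·17 − 6·104 − 4·(-217) = 186
Policy C (N := 169, Z := -46):
  Z = -46
  V = 111
  N = 169
  S = 10 − 4·(-46) − 6·111 − 4·169 = -1148
Comparing — Policy A: S=-198, Policy B: S=186, Policy C: S=-1148. Lowest is -1148 (Policy C).

-1148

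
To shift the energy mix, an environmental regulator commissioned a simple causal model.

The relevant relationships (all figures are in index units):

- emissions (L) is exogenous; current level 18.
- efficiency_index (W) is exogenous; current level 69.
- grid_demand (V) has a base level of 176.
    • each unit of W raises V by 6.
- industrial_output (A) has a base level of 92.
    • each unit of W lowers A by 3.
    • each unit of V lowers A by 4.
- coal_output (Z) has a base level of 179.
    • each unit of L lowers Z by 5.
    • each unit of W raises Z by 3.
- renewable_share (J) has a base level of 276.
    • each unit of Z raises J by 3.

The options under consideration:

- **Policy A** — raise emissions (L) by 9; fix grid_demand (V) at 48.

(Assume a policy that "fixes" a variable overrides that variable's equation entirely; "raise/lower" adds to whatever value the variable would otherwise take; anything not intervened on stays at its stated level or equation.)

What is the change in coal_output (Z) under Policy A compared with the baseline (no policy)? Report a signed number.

-45

Baseline:
  L = 18
  W = 69
  Z = 179 − 5·18 + 3·69 = 296
Policy A (L + 9, V := 48):
  L = 18 + 9 = 27
  W = 69
  Z = 179 − 5·27 + 3·69 = 251
Change in Z: 251 − 296 = -45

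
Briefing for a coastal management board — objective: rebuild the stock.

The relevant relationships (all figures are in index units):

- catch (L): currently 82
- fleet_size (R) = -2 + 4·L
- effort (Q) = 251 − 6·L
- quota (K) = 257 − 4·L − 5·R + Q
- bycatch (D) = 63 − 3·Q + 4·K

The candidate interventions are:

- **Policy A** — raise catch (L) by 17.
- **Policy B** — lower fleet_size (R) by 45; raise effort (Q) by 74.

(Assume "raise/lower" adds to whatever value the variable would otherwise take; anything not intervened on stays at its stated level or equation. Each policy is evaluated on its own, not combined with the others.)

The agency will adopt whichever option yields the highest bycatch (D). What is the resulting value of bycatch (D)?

Policy A (L + 17):
  L = 82 + 17 = 99
  R = -2 + 4·99 = 394
  Q = 251 − 6·99 = -343
  K = 257 − 4·99 − 5·394 + (-343) = -2452
  D = 63 − 3·(-343) + 4·(-2452) = -8716
Policy B (R − 45, Q + 74):
  L = 82
  R = -2 + 4·82 (−45 from intervention) = 281
  Q = 251 − 6·82 (+74 from intervention) = -167
  K = 257 − 4·82 − 5·281 + (-167) = -1643
  D = 63 − 3·(-167) + 4·(-1643) = -6008
Comparing — Policy A: D=-8716, Policy B: D=-6008. Highest is -6008 (Policy B).

-6008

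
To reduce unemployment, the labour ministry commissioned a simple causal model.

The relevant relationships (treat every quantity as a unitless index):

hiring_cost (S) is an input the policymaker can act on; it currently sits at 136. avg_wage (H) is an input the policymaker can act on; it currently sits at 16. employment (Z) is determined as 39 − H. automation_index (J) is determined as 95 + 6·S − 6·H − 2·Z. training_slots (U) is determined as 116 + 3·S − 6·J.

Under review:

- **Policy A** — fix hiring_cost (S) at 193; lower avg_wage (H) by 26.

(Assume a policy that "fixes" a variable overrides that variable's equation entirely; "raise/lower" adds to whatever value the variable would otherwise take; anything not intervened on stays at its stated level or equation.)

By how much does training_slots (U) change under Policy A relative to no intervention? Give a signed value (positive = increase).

-2505

Baseline:
  S = 136
  H = 16
  Z = 39 − 16 = 23
  J = 95 + 6·136 − 6·16 − 2·23 = 769
  U = 116 + 3·136 − 6·769 = -4090
Policy A (S := 193, H − 26):
  S = 193
  H = 16 − 26 = -10
  Z = 39 − (-10) = 49
  J = 95 + 6·193 − 6·(-10) − 2·49 = 1215
  U = 116 + 3·193 − 6·1215 = -6595
Change in U: -6595 − (-4090) = -2505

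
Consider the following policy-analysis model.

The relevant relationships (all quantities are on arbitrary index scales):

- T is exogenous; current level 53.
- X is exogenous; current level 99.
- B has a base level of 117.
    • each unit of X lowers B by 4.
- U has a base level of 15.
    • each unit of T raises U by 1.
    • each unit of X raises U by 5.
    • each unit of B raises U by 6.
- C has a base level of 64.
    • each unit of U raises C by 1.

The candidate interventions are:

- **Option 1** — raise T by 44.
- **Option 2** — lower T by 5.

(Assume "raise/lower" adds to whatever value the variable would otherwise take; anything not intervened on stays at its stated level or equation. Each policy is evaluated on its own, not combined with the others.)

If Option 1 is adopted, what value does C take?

Option 1 (T + 44):
  T = 53 + 44 = 97
  X = 99
  B = 117 − 4·99 = -279
  U = 15 + 97 + 5·99 + 6·(-279) = -1067
  C = 64 + (-1067) = -1003

-1003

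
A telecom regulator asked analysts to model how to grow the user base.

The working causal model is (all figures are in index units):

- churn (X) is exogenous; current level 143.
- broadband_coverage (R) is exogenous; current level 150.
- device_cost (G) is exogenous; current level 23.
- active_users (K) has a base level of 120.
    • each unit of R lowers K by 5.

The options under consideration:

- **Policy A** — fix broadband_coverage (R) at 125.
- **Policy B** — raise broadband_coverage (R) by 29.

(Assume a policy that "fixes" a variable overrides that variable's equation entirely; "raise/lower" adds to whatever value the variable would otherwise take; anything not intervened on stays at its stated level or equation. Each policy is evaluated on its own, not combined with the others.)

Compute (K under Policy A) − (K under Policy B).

Policy A (R := 125):
  R = 125
  K = 120 − 5·125 = -505
Policy B (R + 29):
  R = 150 + 29 = 179
  K = 120 − 5·179 = -775
K: -505 − (-775) = 270

270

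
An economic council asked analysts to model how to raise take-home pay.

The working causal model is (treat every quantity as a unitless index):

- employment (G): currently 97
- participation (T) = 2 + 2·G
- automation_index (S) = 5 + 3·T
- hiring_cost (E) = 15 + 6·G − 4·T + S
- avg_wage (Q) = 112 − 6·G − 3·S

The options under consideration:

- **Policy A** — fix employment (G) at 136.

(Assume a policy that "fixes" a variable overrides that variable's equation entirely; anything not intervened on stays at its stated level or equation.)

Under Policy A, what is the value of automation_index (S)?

Policy A (G := 136):
  G = 136
  T = 2 + 2·136 = 274
  S = 5 + 3·274 = 827

827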